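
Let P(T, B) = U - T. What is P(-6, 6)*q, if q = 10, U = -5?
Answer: 10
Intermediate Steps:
P(T, B) = -5 - T
P(-6, 6)*q = (-5 - 1*(-6))*10 = (-5 + 6)*10 = 1*10 = 10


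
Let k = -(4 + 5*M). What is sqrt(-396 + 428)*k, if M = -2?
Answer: 24*sqrt(2) ≈ 33.941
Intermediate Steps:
k = 6 (k = -(4 + 5*(-2)) = -(4 - 10) = -1*(-6) = 6)
sqrt(-396 + 428)*k = sqrt(-396 + 428)*6 = sqrt(32)*6 = (4*sqrt(2))*6 = 24*sqrt(2)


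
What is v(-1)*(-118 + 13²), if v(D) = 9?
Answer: 459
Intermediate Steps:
v(-1)*(-118 + 13²) = 9*(-118 + 13²) = 9*(-118 + 169) = 9*51 = 459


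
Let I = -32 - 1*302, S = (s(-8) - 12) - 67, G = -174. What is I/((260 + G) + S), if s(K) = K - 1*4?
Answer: 334/5 ≈ 66.800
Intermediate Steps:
s(K) = -4 + K (s(K) = K - 4 = -4 + K)
S = -91 (S = ((-4 - 8) - 12) - 67 = (-12 - 12) - 67 = -24 - 67 = -91)
I = -334 (I = -32 - 302 = -334)
I/((260 + G) + S) = -334/((260 - 174) - 91) = -334/(86 - 91) = -334/(-5) = -334*(-⅕) = 334/5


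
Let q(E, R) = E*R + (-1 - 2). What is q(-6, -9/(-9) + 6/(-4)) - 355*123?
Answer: -43665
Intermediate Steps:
q(E, R) = -3 + E*R (q(E, R) = E*R - 3 = -3 + E*R)
q(-6, -9/(-9) + 6/(-4)) - 355*123 = (-3 - 6*(-9/(-9) + 6/(-4))) - 355*123 = (-3 - 6*(-9*(-⅑) + 6*(-¼))) - 43665 = (-3 - 6*(1 - 3/2)) - 43665 = (-3 - 6*(-½)) - 43665 = (-3 + 3) - 43665 = 0 - 43665 = -43665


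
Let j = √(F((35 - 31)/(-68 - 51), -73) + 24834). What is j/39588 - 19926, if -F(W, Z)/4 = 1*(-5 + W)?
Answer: -19926 + √351959398/4710972 ≈ -19926.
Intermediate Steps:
F(W, Z) = 20 - 4*W (F(W, Z) = -4*(-5 + W) = 20 - 4*W)
j = √351959398/119 (j = √((20 - 4*(35 - 31)/(-68 - 51)) + 24834) = √((20 - 16/(-119)) + 24834) = √((20 - 16*(-1)/119) + 24834) = √((20 - 4*(-4/119)) + 24834) = √((20 + 16/119) + 24834) = √(2396/119 + 24834) = √(2957642/119) = √351959398/119 ≈ 157.65)
j/39588 - 19926 = (√351959398/119)/39588 - 19926 = (√351959398/119)*(1/39588) - 19926 = √351959398/4710972 - 19926 = -19926 + √351959398/4710972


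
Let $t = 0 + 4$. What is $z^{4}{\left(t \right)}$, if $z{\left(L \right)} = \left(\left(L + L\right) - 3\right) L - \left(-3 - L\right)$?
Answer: $531441$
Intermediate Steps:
$t = 4$
$z{\left(L \right)} = 3 + L + L \left(-3 + 2 L\right)$ ($z{\left(L \right)} = \left(2 L - 3\right) L + \left(-2 + \left(5 + L\right)\right) = \left(-3 + 2 L\right) L + \left(3 + L\right) = L \left(-3 + 2 L\right) + \left(3 + L\right) = 3 + L + L \left(-3 + 2 L\right)$)
$z^{4}{\left(t \right)} = \left(3 - 8 + 2 \cdot 4^{2}\right)^{4} = \left(3 - 8 + 2 \cdot 16\right)^{4} = \left(3 - 8 + 32\right)^{4} = 27^{4} = 531441$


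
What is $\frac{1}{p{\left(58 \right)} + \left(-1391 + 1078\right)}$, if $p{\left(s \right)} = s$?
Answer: $- \frac{1}{255} \approx -0.0039216$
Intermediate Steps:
$\frac{1}{p{\left(58 \right)} + \left(-1391 + 1078\right)} = \frac{1}{58 + \left(-1391 + 1078\right)} = \frac{1}{58 - 313} = \frac{1}{-255} = - \frac{1}{255}$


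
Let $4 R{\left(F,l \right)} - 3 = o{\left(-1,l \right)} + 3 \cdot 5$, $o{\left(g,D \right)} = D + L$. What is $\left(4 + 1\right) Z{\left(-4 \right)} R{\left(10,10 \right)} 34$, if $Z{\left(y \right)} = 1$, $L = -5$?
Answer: $\frac{1955}{2} \approx 977.5$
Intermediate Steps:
$o{\left(g,D \right)} = -5 + D$ ($o{\left(g,D \right)} = D - 5 = -5 + D$)
$R{\left(F,l \right)} = \frac{13}{4} + \frac{l}{4}$ ($R{\left(F,l \right)} = \frac{3}{4} + \frac{\left(-5 + l\right) + 3 \cdot 5}{4} = \frac{3}{4} + \frac{\left(-5 + l\right) + 15}{4} = \frac{3}{4} + \frac{10 + l}{4} = \frac{3}{4} + \left(\frac{5}{2} + \frac{l}{4}\right) = \frac{13}{4} + \frac{l}{4}$)
$\left(4 + 1\right) Z{\left(-4 \right)} R{\left(10,10 \right)} 34 = \left(4 + 1\right) 1 \left(\frac{13}{4} + \frac{1}{4} \cdot 10\right) 34 = 5 \cdot 1 \left(\frac{13}{4} + \frac{5}{2}\right) 34 = 5 \cdot \frac{23}{4} \cdot 34 = \frac{115}{4} \cdot 34 = \frac{1955}{2}$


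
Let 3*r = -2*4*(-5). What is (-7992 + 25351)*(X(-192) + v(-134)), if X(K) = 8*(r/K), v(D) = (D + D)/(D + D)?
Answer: 69436/9 ≈ 7715.1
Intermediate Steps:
r = 40/3 (r = (-2*4*(-5))/3 = (-8*(-5))/3 = (⅓)*40 = 40/3 ≈ 13.333)
v(D) = 1 (v(D) = (2*D)/((2*D)) = (2*D)*(1/(2*D)) = 1)
X(K) = 320/(3*K) (X(K) = 8*(40/(3*K)) = 320/(3*K))
(-7992 + 25351)*(X(-192) + v(-134)) = (-7992 + 25351)*((320/3)/(-192) + 1) = 17359*((320/3)*(-1/192) + 1) = 17359*(-5/9 + 1) = 17359*(4/9) = 69436/9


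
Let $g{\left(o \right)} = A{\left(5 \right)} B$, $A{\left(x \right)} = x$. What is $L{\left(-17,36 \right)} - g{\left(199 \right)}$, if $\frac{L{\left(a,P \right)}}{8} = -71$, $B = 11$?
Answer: $-623$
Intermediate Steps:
$g{\left(o \right)} = 55$ ($g{\left(o \right)} = 5 \cdot 11 = 55$)
$L{\left(a,P \right)} = -568$ ($L{\left(a,P \right)} = 8 \left(-71\right) = -568$)
$L{\left(-17,36 \right)} - g{\left(199 \right)} = -568 - 55 = -623$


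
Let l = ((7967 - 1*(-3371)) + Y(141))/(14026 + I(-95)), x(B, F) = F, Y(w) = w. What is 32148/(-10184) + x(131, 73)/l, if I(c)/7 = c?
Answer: 125841685/1538186 ≈ 81.812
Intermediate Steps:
I(c) = 7*c
l = 11479/13361 (l = ((7967 - 1*(-3371)) + 141)/(14026 + 7*(-95)) = ((7967 + 3371) + 141)/(14026 - 665) = (11338 + 141)/13361 = 11479*(1/13361) = 11479/13361 ≈ 0.85914)
32148/(-10184) + x(131, 73)/l = 32148/(-10184) + 73/(11479/13361) = 32148*(-1/10184) + 73*(13361/11479) = -423/134 + 975353/11479 = 125841685/1538186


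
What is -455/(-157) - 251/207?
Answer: 54778/32499 ≈ 1.6855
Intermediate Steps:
-455/(-157) - 251/207 = -455*(-1/157) - 251*1/207 = 455/157 - 251/207 = 54778/32499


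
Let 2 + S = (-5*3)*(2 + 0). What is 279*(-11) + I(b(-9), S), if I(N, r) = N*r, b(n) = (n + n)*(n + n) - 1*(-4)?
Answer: -13565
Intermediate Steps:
S = -32 (S = -2 + (-5*3)*(2 + 0) = -2 - 15*2 = -2 - 30 = -32)
b(n) = 4 + 4*n**2 (b(n) = (2*n)*(2*n) + 4 = 4*n**2 + 4 = 4 + 4*n**2)
279*(-11) + I(b(-9), S) = 279*(-11) + (4 + 4*(-9)**2)*(-32) = -3069 + (4 + 4*81)*(-32) = -3069 + (4 + 324)*(-32) = -3069 + 328*(-32) = -3069 - 10496 = -13565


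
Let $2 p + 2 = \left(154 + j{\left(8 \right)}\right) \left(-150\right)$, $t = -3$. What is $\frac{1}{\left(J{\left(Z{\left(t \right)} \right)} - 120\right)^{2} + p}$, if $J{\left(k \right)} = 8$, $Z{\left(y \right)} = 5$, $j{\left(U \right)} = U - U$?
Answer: $\frac{1}{993} \approx 0.0010071$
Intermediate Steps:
$j{\left(U \right)} = 0$
$p = -11551$ ($p = -1 + \frac{\left(154 + 0\right) \left(-150\right)}{2} = -1 + \frac{154 \left(-150\right)}{2} = -1 + \frac{1}{2} \left(-23100\right) = -1 - 11550 = -11551$)
$\frac{1}{\left(J{\left(Z{\left(t \right)} \right)} - 120\right)^{2} + p} = \frac{1}{\left(8 - 120\right)^{2} - 11551} = \frac{1}{\left(-112\right)^{2} - 11551} = \frac{1}{12544 - 11551} = \frac{1}{993}$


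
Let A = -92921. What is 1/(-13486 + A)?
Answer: -1/106407 ≈ -9.3979e-6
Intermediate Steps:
1/(-13486 + A) = 1/(-13486 - 92921) = 1/(-106407) = -1/106407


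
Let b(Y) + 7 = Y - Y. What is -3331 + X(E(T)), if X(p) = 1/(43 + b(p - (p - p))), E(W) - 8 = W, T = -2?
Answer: -119915/36 ≈ -3331.0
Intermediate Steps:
E(W) = 8 + W
b(Y) = -7 (b(Y) = -7 + (Y - Y) = -7 + 0 = -7)
X(p) = 1/36 (X(p) = 1/(43 - 7) = 1/36)
-3331 + X(E(T)) = -3331 + 1/36 = -119915/36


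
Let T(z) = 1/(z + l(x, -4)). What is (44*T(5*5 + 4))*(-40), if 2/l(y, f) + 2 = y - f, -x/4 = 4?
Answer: -6160/101 ≈ -60.990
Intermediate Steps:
x = -16 (x = -4*4 = -16)
l(y, f) = 2/(-2 + y - f) (l(y, f) = 2/(-2 + (y - f)) = 2/(-2 + y - f))
T(z) = 1/(-⅐ + z) (T(z) = 1/(z + 2/(-2 - 16 - 1*(-4))) = 1/(z + 2/(-2 - 16 + 4)) = 1/(z + 2/(-14)) = 1/(z + 2*(-1/14)) = 1/(z - ⅐) = 1/(-⅐ + z))
(44*T(5*5 + 4))*(-40) = (44*(7/(-1 + 7*(5*5 + 4))))*(-40) = (44*(7/(-1 + 7*(25 + 4))))*(-40) = (44*(7/(-1 + 7*29)))*(-40) = (44*(7/(-1 + 203)))*(-40) = (44*(7/202))*(-40) = (154/101)*(-40) = -6160/101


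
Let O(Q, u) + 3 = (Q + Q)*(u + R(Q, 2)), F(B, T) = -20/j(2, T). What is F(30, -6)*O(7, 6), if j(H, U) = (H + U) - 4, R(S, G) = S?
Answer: 895/2 ≈ 447.50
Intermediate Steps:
j(H, U) = -4 + H + U
F(B, T) = -20/(-2 + T) (F(B, T) = -20/(-4 + 2 + T) = -20/(-2 + T))
O(Q, u) = -3 + 2*Q*(Q + u) (O(Q, u) = -3 + (Q + Q)*(u + Q) = -3 + (2*Q)*(Q + u) = -3 + 2*Q*(Q + u))
F(30, -6)*O(7, 6) = (-20/(-2 - 6))*(-3 + 2*7**2 + 2*7*6) = (-20/(-8))*(-3 + 2*49 + 84) = (-20*(-1/8))*(-3 + 98 + 84) = (5/2)*179 = 895/2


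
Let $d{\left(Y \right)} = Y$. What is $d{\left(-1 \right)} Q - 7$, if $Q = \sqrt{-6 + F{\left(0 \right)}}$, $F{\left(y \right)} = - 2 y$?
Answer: $-7 - i \sqrt{6} \approx -7.0 - 2.4495 i$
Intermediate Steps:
$Q = i \sqrt{6}$ ($Q = \sqrt{-6 - 0} = \sqrt{-6 + 0} = \sqrt{-6} = i \sqrt{6} \approx 2.4495 i$)
$d{\left(-1 \right)} Q - 7 = - i \sqrt{6} - 7 = -7 - i \sqrt{6}$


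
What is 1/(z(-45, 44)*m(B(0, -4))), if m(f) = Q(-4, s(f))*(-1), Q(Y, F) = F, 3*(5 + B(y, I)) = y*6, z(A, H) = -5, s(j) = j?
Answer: -1/25 ≈ -0.040000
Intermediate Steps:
B(y, I) = -5 + 2*y (B(y, I) = -5 + (y*6)/3 = -5 + (6*y)/3 = -5 + 2*y)
m(f) = -f (m(f) = f*(-1) = -f)
1/(z(-45, 44)*m(B(0, -4))) = 1/(-(-5)*(-5 + 2*0)) = 1/(-(-5)*(-5 + 0)) = 1/(-(-5)*(-5)) = 1/(-5*5) = 1/(-25) = -1/25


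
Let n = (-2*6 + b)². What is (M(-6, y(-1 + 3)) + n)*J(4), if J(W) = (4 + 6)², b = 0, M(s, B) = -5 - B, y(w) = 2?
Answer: 13700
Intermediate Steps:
n = 144 (n = (-2*6 + 0)² = (-12 + 0)² = (-12)² = 144)
J(W) = 100 (J(W) = 10² = 100)
(M(-6, y(-1 + 3)) + n)*J(4) = ((-5 - 1*2) + 144)*100 = ((-5 - 2) + 144)*100 = (-7 + 144)*100 = 137*100 = 13700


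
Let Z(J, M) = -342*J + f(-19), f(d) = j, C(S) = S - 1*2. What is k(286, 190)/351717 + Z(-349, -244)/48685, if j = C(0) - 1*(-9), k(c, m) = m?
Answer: 8398389971/3424668429 ≈ 2.4523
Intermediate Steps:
C(S) = -2 + S (C(S) = S - 2 = -2 + S)
j = 7 (j = (-2 + 0) - 1*(-9) = -2 + 9 = 7)
f(d) = 7
Z(J, M) = 7 - 342*J (Z(J, M) = -342*J + 7 = 7 - 342*J)
k(286, 190)/351717 + Z(-349, -244)/48685 = 190/351717 + (7 - 342*(-349))/48685 = 190*(1/351717) + (7 + 119358)*(1/48685) = 190/351717 + 119365*(1/48685) = 190/351717 + 23873/9737 = 8398389971/3424668429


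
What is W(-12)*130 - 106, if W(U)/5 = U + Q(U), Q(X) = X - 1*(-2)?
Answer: -14406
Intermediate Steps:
Q(X) = 2 + X (Q(X) = X + 2 = 2 + X)
W(U) = 10 + 10*U (W(U) = 5*(U + (2 + U)) = 5*(2 + 2*U) = 10 + 10*U)
W(-12)*130 - 106 = (10 + 10*(-12))*130 - 106 = (10 - 120)*130 - 106 = -110*130 - 106 = -14300 - 106 = -14406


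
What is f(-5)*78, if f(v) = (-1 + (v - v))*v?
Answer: 390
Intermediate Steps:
f(v) = -v (f(v) = (-1 + 0)*v = -v)
f(-5)*78 = -1*(-5)*78 = 5*78 = 390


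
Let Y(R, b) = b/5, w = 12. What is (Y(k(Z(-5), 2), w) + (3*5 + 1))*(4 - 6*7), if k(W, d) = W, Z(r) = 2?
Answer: -3496/5 ≈ -699.20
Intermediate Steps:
Y(R, b) = b/5 (Y(R, b) = b*(1/5) = b/5)
(Y(k(Z(-5), 2), w) + (3*5 + 1))*(4 - 6*7) = ((1/5)*12 + (3*5 + 1))*(4 - 6*7) = (12/5 + (15 + 1))*(4 - 42) = (12/5 + 16)*(-38) = (92/5)*(-38) = -3496/5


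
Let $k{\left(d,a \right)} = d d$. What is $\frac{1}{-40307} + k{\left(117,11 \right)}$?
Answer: $\frac{551762522}{40307} \approx 13689.0$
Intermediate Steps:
$k{\left(d,a \right)} = d^{2}$
$\frac{1}{-40307} + k{\left(117,11 \right)} = \frac{1}{-40307} + 117^{2} = - \frac{1}{40307} + 13689 = \frac{551762522}{40307}$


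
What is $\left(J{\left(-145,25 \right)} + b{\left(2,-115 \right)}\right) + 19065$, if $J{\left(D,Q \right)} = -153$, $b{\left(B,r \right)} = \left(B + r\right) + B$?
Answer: $18801$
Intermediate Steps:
$b{\left(B,r \right)} = r + 2 B$
$\left(J{\left(-145,25 \right)} + b{\left(2,-115 \right)}\right) + 19065 = \left(-153 + \left(-115 + 2 \cdot 2\right)\right) + 19065 = \left(-153 + \left(-115 + 4\right)\right) + 19065 = \left(-153 - 111\right) + 19065 = -264 + 19065 = 18801$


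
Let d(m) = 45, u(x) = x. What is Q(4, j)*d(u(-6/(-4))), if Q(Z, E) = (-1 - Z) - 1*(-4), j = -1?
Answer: -45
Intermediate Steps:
Q(Z, E) = 3 - Z (Q(Z, E) = (-1 - Z) + 4 = 3 - Z)
Q(4, j)*d(u(-6/(-4))) = (3 - 1*4)*45 = (3 - 4)*45 = -1*45 = -45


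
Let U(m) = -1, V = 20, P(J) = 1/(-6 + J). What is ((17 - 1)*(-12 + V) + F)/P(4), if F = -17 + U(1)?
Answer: -220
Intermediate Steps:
F = -18 (F = -17 - 1 = -18)
((17 - 1)*(-12 + V) + F)/P(4) = ((17 - 1)*(-12 + 20) - 18)/(1/(-6 + 4)) = (16*8 - 18)/(1/(-2)) = (128 - 18)/(-1/2) = 110*(-2) = -220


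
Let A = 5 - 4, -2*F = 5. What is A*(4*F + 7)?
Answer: -3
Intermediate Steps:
F = -5/2 (F = -½*5 = -5/2 ≈ -2.5000)
A = 1
A*(4*F + 7) = 1*(4*(-5/2) + 7) = 1*(-10 + 7) = 1*(-3) = -3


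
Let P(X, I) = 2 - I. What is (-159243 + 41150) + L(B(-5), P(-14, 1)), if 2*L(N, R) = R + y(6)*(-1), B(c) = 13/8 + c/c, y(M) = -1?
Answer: -118092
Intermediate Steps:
B(c) = 21/8 (B(c) = 13*(⅛) + 1 = 13/8 + 1 = 21/8)
L(N, R) = ½ + R/2 (L(N, R) = (R - 1*(-1))/2 = (R + 1)/2 = (1 + R)/2 = ½ + R/2)
(-159243 + 41150) + L(B(-5), P(-14, 1)) = (-159243 + 41150) + (½ + (2 - 1*1)/2) = -118093 + (½ + (2 - 1)/2) = -118093 + (½ + (½)*1) = -118093 + (½ + ½) = -118093 + 1 = -118092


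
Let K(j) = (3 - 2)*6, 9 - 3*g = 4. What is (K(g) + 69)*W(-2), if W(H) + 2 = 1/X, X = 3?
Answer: -125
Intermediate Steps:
g = 5/3 (g = 3 - ⅓*4 = 3 - 4/3 = 5/3 ≈ 1.6667)
W(H) = -5/3 (W(H) = -2 + 1/3 = -2 + ⅓ = -5/3)
K(j) = 6 (K(j) = 1*6 = 6)
(K(g) + 69)*W(-2) = (6 + 69)*(-5/3) = 75*(-5/3) = -125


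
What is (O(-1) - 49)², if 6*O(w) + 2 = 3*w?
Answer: 89401/36 ≈ 2483.4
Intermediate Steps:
O(w) = -⅓ + w/2 (O(w) = -⅓ + (3*w)/6 = -⅓ + w/2)
(O(-1) - 49)² = ((-⅓ + (½)*(-1)) - 49)² = ((-⅓ - ½) - 49)² = (-⅚ - 49)² = (-299/6)² = 89401/36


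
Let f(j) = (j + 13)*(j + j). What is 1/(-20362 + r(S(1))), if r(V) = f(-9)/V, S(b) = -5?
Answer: -5/101738 ≈ -4.9146e-5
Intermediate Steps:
f(j) = 2*j*(13 + j) (f(j) = (13 + j)*(2*j) = 2*j*(13 + j))
r(V) = -72/V (r(V) = (2*(-9)*(13 - 9))/V = (2*(-9)*4)/V = -72/V)
1/(-20362 + r(S(1))) = 1/(-20362 - 72/(-5)) = 1/(-20362 - 72*(-⅕)) = 1/(-20362 + 72/5) = 1/(-101738/5) = -5/101738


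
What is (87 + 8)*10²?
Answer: 9500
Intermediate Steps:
(87 + 8)*10² = 95*100 = 9500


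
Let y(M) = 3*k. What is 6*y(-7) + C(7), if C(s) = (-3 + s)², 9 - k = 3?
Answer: 124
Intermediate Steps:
k = 6 (k = 9 - 1*3 = 9 - 3 = 6)
y(M) = 18 (y(M) = 3*6 = 18)
6*y(-7) + C(7) = 6*18 + (-3 + 7)² = 108 + 4² = 108 + 16 = 124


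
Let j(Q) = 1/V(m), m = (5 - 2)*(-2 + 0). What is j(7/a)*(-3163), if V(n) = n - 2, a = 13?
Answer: 3163/8 ≈ 395.38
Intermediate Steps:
m = -6 (m = 3*(-2) = -6)
V(n) = -2 + n
j(Q) = -1/8 (j(Q) = 1/(-2 - 6) = 1/(-8) = -1/8)
j(7/a)*(-3163) = -1/8*(-3163) = 3163/8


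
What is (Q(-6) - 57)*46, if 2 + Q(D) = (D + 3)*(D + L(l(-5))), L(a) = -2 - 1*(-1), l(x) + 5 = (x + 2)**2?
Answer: -1748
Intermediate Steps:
l(x) = -5 + (2 + x)**2 (l(x) = -5 + (x + 2)**2 = -5 + (2 + x)**2)
L(a) = -1 (L(a) = -2 + 1 = -1)
Q(D) = -2 + (-1 + D)*(3 + D) (Q(D) = -2 + (D + 3)*(D - 1) = -2 + (3 + D)*(-1 + D) = -2 + (-1 + D)*(3 + D))
(Q(-6) - 57)*46 = ((-5 + (-6)**2 + 2*(-6)) - 57)*46 = ((-5 + 36 - 12) - 57)*46 = (19 - 57)*46 = -38*46 = -1748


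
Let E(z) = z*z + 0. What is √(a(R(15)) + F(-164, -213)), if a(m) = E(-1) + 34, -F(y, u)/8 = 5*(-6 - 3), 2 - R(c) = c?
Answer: √395 ≈ 19.875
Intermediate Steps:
E(z) = z² (E(z) = z² + 0 = z²)
R(c) = 2 - c
F(y, u) = 360 (F(y, u) = -40*(-6 - 3) = -40*(-9) = -8*(-45) = 360)
a(m) = 35 (a(m) = (-1)² + 34 = 1 + 34 = 35)
√(a(R(15)) + F(-164, -213)) = √(35 + 360) = √395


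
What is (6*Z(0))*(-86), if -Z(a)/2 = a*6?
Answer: 0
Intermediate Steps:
Z(a) = -12*a (Z(a) = -2*a*6 = -12*a)
(6*Z(0))*(-86) = (6*(-12*0))*(-86) = (6*0)*(-86) = 0*(-86) = 0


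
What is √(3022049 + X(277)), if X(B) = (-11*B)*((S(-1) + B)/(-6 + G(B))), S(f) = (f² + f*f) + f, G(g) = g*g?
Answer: √17788980844111003/76723 ≈ 1738.4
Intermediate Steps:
G(g) = g²
S(f) = f + 2*f² (S(f) = (f² + f²) + f = 2*f² + f = f + 2*f²)
X(B) = -11*B*(1 + B)/(-6 + B²) (X(B) = (-11*B)*((-(1 + 2*(-1)) + B)/(-6 + B²)) = (-11*B)*((-(1 - 2) + B)/(-6 + B²)) = (-11*B)*((-1*(-1) + B)/(-6 + B²)) = (-11*B)*((1 + B)/(-6 + B²)) = -11*B*(1 + B)/(-6 + B²))
√(3022049 + X(277)) = √(3022049 - 11*277*(1 + 277)/(-6 + 277²)) = √(3022049 - 11*277*278/(-6 + 76729)) = √(3022049 - 11*277*278/76723) = √(3022049 - 11*277*1/76723*278) = √(3022049 - 847066/76723) = √(231859818361/76723) = √17788980844111003/76723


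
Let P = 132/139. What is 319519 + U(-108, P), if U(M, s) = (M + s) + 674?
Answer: 44491947/139 ≈ 3.2009e+5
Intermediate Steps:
P = 132/139 (P = 132*(1/139) = 132/139 ≈ 0.94964)
U(M, s) = 674 + M + s
319519 + U(-108, P) = 319519 + (674 - 108 + 132/139) = 319519 + 78806/139 = 44491947/139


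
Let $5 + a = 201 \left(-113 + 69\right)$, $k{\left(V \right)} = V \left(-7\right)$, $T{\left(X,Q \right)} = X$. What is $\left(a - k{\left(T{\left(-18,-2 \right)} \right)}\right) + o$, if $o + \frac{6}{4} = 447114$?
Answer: $\frac{876275}{2} \approx 4.3814 \cdot 10^{5}$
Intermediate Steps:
$k{\left(V \right)} = - 7 V$
$o = \frac{894225}{2}$ ($o = - \frac{3}{2} + 447114 = \frac{894225}{2} \approx 4.4711 \cdot 10^{5}$)
$a = -8849$ ($a = -5 + 201 \left(-113 + 69\right) = -5 + 201 \left(-44\right) = -5 - 8844 = -8849$)
$\left(a - k{\left(T{\left(-18,-2 \right)} \right)}\right) + o = \left(-8849 - \left(-7\right) \left(-18\right)\right) + \frac{894225}{2} = \left(-8849 - 126\right) + \frac{894225}{2} = -8975 + \frac{894225}{2} = \frac{876275}{2}$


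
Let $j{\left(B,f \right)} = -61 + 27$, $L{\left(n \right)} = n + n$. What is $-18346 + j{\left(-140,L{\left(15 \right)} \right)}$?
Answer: $-18380$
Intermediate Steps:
$L{\left(n \right)} = 2 n$
$j{\left(B,f \right)} = -34$
$-18346 + j{\left(-140,L{\left(15 \right)} \right)} = -18346 - 34 = -18380$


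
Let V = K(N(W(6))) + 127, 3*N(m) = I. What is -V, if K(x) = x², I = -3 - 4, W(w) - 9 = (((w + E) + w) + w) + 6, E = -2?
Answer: -1192/9 ≈ -132.44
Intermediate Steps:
W(w) = 13 + 3*w (W(w) = 9 + ((((w - 2) + w) + w) + 6) = 9 + ((((-2 + w) + w) + w) + 6) = 9 + (((-2 + 2*w) + w) + 6) = 9 + ((-2 + 3*w) + 6) = 9 + (4 + 3*w) = 13 + 3*w)
I = -7
N(m) = -7/3 (N(m) = (⅓)*(-7) = -7/3)
V = 1192/9 (V = (-7/3)² + 127 = 49/9 + 127 = 1192/9 ≈ 132.44)
-V = -1*1192/9 = -1192/9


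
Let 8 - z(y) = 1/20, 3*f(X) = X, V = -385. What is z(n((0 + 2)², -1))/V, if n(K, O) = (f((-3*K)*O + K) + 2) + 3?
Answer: -159/7700 ≈ -0.020649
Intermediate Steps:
f(X) = X/3
n(K, O) = 5 + K/3 - K*O (n(K, O) = (((-3*K)*O + K)/3 + 2) + 3 = ((-3*K*O + K)/3 + 2) + 3 = ((K - 3*K*O)/3 + 2) + 3 = ((K/3 - K*O) + 2) + 3 = (2 + K/3 - K*O) + 3 = 5 + K/3 - K*O)
z(y) = 159/20 (z(y) = 8 - 1/20 = 159/20)
z(n((0 + 2)², -1))/V = (159/20)/(-385) = (159/20)*(-1/385) = -159/7700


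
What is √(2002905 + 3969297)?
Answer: 3*√663578 ≈ 2443.8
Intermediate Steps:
√(2002905 + 3969297) = √5972202 = 3*√663578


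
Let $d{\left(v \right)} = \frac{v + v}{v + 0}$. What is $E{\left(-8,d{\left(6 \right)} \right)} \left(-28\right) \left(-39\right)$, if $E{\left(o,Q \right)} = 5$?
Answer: $5460$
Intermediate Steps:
$d{\left(v \right)} = 2$ ($d{\left(v \right)} = \frac{2 v}{v} = 2$)
$E{\left(-8,d{\left(6 \right)} \right)} \left(-28\right) \left(-39\right) = 5 \left(-28\right) \left(-39\right) = \left(-140\right) \left(-39\right) = 5460$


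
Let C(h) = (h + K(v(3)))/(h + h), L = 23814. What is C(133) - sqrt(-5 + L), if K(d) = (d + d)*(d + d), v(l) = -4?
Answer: 197/266 - sqrt(23809) ≈ -153.56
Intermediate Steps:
K(d) = 4*d**2 (K(d) = (2*d)*(2*d) = 4*d**2)
C(h) = (64 + h)/(2*h) (C(h) = (h + 4*(-4)**2)/(h + h) = (h + 4*16)/((2*h)) = (h + 64)*(1/(2*h)) = (64 + h)*(1/(2*h)) = (64 + h)/(2*h))
C(133) - sqrt(-5 + L) = (1/2)*(64 + 133)/133 - sqrt(-5 + 23814) = (1/2)*(1/133)*197 - sqrt(23809) = 197/266 - sqrt(23809)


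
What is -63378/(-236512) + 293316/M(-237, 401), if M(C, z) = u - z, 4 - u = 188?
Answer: -11555946277/23059920 ≈ -501.13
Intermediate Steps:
u = -184 (u = 4 - 1*188 = 4 - 188 = -184)
M(C, z) = -184 - z
-63378/(-236512) + 293316/M(-237, 401) = -63378/(-236512) + 293316/(-184 - 1*401) = -63378*(-1/236512) + 293316/(-184 - 401) = 31689/118256 + 293316/(-585) = 31689/118256 + 293316*(-1/585) = 31689/118256 - 97772/195 = -11555946277/23059920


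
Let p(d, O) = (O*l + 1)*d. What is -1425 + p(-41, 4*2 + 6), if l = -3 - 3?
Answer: 1978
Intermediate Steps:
l = -6
p(d, O) = d*(1 - 6*O) (p(d, O) = (O*(-6) + 1)*d = (-6*O + 1)*d = (1 - 6*O)*d = d*(1 - 6*O))
-1425 + p(-41, 4*2 + 6) = -1425 - 41*(1 - 6*(4*2 + 6)) = -1425 - 41*(1 - 6*(8 + 6)) = -1425 - 41*(1 - 6*14) = -1425 - 41*(1 - 84) = -1425 - 41*(-83) = -1425 + 3403 = 1978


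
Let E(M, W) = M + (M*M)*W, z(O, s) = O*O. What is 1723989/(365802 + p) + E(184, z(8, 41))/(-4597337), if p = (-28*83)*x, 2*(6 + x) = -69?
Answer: 2309705942287/704808540796 ≈ 3.2771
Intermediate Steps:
x = -81/2 (x = -6 + (½)*(-69) = -6 - 69/2 = -81/2 ≈ -40.500)
z(O, s) = O²
p = 94122 (p = -28*83*(-81/2) = -2324*(-81/2) = 94122)
E(M, W) = M + W*M² (E(M, W) = M + M²*W = M + W*M²)
1723989/(365802 + p) + E(184, z(8, 41))/(-4597337) = 1723989/(365802 + 94122) + (184*(1 + 184*8²))/(-4597337) = 1723989/459924 + (184*(1 + 184*64))*(-1/4597337) = 1723989*(1/459924) + (184*(1 + 11776))*(-1/4597337) = 574663/153308 + (184*11777)*(-1/4597337) = 574663/153308 + 2166968*(-1/4597337) = 574663/153308 - 2166968/4597337 = 2309705942287/704808540796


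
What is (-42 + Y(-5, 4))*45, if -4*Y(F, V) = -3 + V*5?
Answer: -8325/4 ≈ -2081.3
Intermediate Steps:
Y(F, V) = ¾ - 5*V/4 (Y(F, V) = -(-3 + V*5)/4 = -(-3 + 5*V)/4 = ¾ - 5*V/4)
(-42 + Y(-5, 4))*45 = (-42 + (¾ - 5/4*4))*45 = (-42 + (¾ - 5))*45 = (-42 - 17/4)*45 = -185/4*45 = -8325/4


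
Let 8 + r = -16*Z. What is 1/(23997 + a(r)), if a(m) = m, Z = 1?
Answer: 1/23973 ≈ 4.1714e-5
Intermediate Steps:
r = -24 (r = -8 - 16*1 = -8 - 16 = -24)
1/(23997 + a(r)) = 1/(23997 - 24) = 1/23973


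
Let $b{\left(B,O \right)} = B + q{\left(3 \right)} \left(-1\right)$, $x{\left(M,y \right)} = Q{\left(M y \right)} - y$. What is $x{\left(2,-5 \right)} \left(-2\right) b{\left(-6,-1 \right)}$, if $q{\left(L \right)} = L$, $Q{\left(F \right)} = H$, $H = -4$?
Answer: $18$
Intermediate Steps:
$Q{\left(F \right)} = -4$
$x{\left(M,y \right)} = -4 - y$
$b{\left(B,O \right)} = -3 + B$ ($b{\left(B,O \right)} = B + 3 \left(-1\right) = B - 3 = -3 + B$)
$x{\left(2,-5 \right)} \left(-2\right) b{\left(-6,-1 \right)} = \left(-4 - -5\right) \left(-2\right) \left(-3 - 6\right) = \left(-4 + 5\right) \left(-2\right) \left(-9\right) = 1 \left(-2\right) \left(-9\right) = \left(-2\right) \left(-9\right) = 18$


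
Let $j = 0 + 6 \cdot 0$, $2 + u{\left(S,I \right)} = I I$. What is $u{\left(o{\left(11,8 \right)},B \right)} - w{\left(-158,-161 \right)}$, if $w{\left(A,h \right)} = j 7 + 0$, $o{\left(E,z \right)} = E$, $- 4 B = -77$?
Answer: $\frac{5897}{16} \approx 368.56$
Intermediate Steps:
$B = \frac{77}{4}$ ($B = \left(- \frac{1}{4}\right) \left(-77\right) = \frac{77}{4} \approx 19.25$)
$u{\left(S,I \right)} = -2 + I^{2}$ ($u{\left(S,I \right)} = -2 + I I = -2 + I^{2}$)
$j = 0$ ($j = 0 + 0 = 0$)
$w{\left(A,h \right)} = 0$ ($w{\left(A,h \right)} = 0 \cdot 7 + 0 = 0 + 0 = 0$)
$u{\left(o{\left(11,8 \right)},B \right)} - w{\left(-158,-161 \right)} = \left(-2 + \left(\frac{77}{4}\right)^{2}\right) - 0 = \left(-2 + \frac{5929}{16}\right) + 0 = \frac{5897}{16} + 0 = \frac{5897}{16}$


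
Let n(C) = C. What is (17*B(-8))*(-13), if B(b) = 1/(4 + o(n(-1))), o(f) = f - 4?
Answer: 221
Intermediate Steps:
o(f) = -4 + f
B(b) = -1 (B(b) = 1/(4 + (-4 - 1)) = 1/(4 - 5) = 1/(-1) = -1)
(17*B(-8))*(-13) = (17*(-1))*(-13) = -17*(-13) = 221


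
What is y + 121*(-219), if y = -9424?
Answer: -35923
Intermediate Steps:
y + 121*(-219) = -9424 + 121*(-219) = -9424 - 26499 = -35923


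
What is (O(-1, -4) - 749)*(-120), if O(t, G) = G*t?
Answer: 89400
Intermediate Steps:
(O(-1, -4) - 749)*(-120) = (-4*(-1) - 749)*(-120) = (4 - 749)*(-120) = -745*(-120) = 89400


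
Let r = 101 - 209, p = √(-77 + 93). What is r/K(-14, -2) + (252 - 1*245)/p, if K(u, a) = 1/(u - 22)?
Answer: 15559/4 ≈ 3889.8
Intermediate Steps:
p = 4 (p = √16 = 4)
K(u, a) = 1/(-22 + u)
r = -108
r/K(-14, -2) + (252 - 1*245)/p = -108/(1/(-22 - 14)) + (252 - 1*245)/4 = -108/(1/(-36)) + (252 - 245)*(¼) = -108/(-1/36) + 7*(¼) = -108*(-36) + 7/4 = 3888 + 7/4 = 15559/4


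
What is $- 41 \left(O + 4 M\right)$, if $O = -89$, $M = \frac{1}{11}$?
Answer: $\frac{39975}{11} \approx 3634.1$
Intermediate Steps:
$M = \frac{1}{11} \approx 0.090909$
$- 41 \left(O + 4 M\right) = - 41 \left(-89 + 4 \cdot \frac{1}{11}\right) = - 41 \left(-89 + \frac{4}{11}\right) = \left(-41\right) \left(- \frac{975}{11}\right) = \frac{39975}{11}$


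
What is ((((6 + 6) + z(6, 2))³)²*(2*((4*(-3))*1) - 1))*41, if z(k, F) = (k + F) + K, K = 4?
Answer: -195880550400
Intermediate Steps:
z(k, F) = 4 + F + k (z(k, F) = (k + F) + 4 = (F + k) + 4 = 4 + F + k)
((((6 + 6) + z(6, 2))³)²*(2*((4*(-3))*1) - 1))*41 = ((((6 + 6) + (4 + 2 + 6))³)²*(2*((4*(-3))*1) - 1))*41 = (((12 + 12)³)²*(2*(-12*1) - 1))*41 = ((24³)²*(2*(-12) - 1))*41 = (13824²*(-24 - 1))*41 = (191102976*(-25))*41 = -4777574400*41 = -195880550400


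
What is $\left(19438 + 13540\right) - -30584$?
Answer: $63562$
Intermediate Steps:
$\left(19438 + 13540\right) - -30584 = 32978 + 30584 = 63562$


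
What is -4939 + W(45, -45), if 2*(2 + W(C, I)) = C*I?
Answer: -11907/2 ≈ -5953.5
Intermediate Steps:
W(C, I) = -2 + C*I/2 (W(C, I) = -2 + (C*I)/2 = -2 + C*I/2)
-4939 + W(45, -45) = -4939 + (-2 + (½)*45*(-45)) = -4939 + (-2 - 2025/2) = -4939 - 2029/2 = -11907/2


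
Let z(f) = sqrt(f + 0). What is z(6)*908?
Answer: 908*sqrt(6) ≈ 2224.1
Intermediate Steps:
z(f) = sqrt(f)
z(6)*908 = sqrt(6)*908 = 908*sqrt(6)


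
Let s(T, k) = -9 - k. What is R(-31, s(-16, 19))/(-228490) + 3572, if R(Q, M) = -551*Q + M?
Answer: 816149227/228490 ≈ 3571.9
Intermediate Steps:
R(Q, M) = M - 551*Q
R(-31, s(-16, 19))/(-228490) + 3572 = ((-9 - 1*19) - 551*(-31))/(-228490) + 3572 = ((-9 - 19) + 17081)*(-1/228490) + 3572 = (-28 + 17081)*(-1/228490) + 3572 = 17053*(-1/228490) + 3572 = -17053/228490 + 3572 = 816149227/228490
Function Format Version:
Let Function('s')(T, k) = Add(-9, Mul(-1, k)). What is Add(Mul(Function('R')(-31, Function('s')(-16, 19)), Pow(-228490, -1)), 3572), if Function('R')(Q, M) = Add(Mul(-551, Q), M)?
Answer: Rational(816149227, 228490) ≈ 3571.9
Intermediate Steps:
Function('R')(Q, M) = Add(M, Mul(-551, Q))
Add(Mul(Function('R')(-31, Function('s')(-16, 19)), Pow(-228490, -1)), 3572) = Add(Mul(Add(Add(-9, Mul(-1, 19)), Mul(-551, -31)), Pow(-228490, -1)), 3572) = Add(Mul(Add(Add(-9, -19), 17081), Rational(-1, 228490)), 3572) = Add(Mul(Add(-28, 17081), Rational(-1, 228490)), 3572) = Add(Mul(17053, Rational(-1, 228490)), 3572) = Add(Rational(-17053, 228490), 3572) = Rational(816149227, 228490)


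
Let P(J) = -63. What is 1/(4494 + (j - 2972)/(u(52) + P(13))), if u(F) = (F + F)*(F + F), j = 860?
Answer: 10753/48321870 ≈ 0.00022253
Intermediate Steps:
u(F) = 4*F² (u(F) = (2*F)*(2*F) = 4*F²)
1/(4494 + (j - 2972)/(u(52) + P(13))) = 1/(4494 + (860 - 2972)/(4*52² - 63)) = 1/(4494 - 2112/(4*2704 - 63)) = 1/(4494 - 2112/(10816 - 63)) = 1/(4494 - 2112/10753) = 1/(48321870/10753) = 10753/48321870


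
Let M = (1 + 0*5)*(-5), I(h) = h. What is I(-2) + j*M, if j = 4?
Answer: -22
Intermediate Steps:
M = -5 (M = (1 + 0)*(-5) = 1*(-5) = -5)
I(-2) + j*M = -2 + 4*(-5) = -2 - 20 = -22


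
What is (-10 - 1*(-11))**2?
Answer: 1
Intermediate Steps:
(-10 - 1*(-11))**2 = (-10 + 11)**2 = 1**2 = 1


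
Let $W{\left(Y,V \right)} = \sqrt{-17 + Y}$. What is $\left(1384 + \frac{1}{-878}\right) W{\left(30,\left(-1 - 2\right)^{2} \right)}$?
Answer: $\frac{1215151 \sqrt{13}}{878} \approx 4990.1$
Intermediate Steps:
$\left(1384 + \frac{1}{-878}\right) W{\left(30,\left(-1 - 2\right)^{2} \right)} = \left(1384 + \frac{1}{-878}\right) \sqrt{-17 + 30} = \left(1384 - \frac{1}{878}\right) \sqrt{13} = \frac{1215151 \sqrt{13}}{878}$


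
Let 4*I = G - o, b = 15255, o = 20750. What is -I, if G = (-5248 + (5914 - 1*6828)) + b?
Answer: 11657/4 ≈ 2914.3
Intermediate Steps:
G = 9093 (G = (-5248 + (5914 - 1*6828)) + 15255 = (-5248 + (5914 - 6828)) + 15255 = (-5248 - 914) + 15255 = -6162 + 15255 = 9093)
I = -11657/4 (I = (9093 - 1*20750)/4 = (9093 - 20750)/4 = (¼)*(-11657) = -11657/4 ≈ -2914.3)
-I = -1*(-11657/4) = 11657/4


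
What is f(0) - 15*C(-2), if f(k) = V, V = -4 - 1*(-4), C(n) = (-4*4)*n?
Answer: -480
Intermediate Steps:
C(n) = -16*n
V = 0 (V = -4 + 4 = 0)
f(k) = 0
f(0) - 15*C(-2) = 0 - (-240)*(-2) = 0 - 15*32 = 0 - 480 = -480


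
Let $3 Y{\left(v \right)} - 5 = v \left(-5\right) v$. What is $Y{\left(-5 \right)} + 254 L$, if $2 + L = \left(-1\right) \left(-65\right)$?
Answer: $15962$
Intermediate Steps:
$Y{\left(v \right)} = \frac{5}{3} - \frac{5 v^{2}}{3}$ ($Y{\left(v \right)} = \frac{5}{3} + \frac{v \left(-5\right) v}{3} = \frac{5}{3} + \frac{- 5 v v}{3} = \frac{5}{3} + \frac{\left(-5\right) v^{2}}{3} = \frac{5}{3} - \frac{5 v^{2}}{3}$)
$L = 63$ ($L = -2 - -65 = -2 + 65 = 63$)
$Y{\left(-5 \right)} + 254 L = \left(\frac{5}{3} - \frac{5 \left(-5\right)^{2}}{3}\right) + 254 \cdot 63 = \left(\frac{5}{3} - \frac{125}{3}\right) + 16002 = -40 + 16002 = 15962$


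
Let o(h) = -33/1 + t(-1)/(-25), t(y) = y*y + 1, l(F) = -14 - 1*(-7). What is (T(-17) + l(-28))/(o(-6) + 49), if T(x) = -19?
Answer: -325/199 ≈ -1.6332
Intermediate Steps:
l(F) = -7 (l(F) = -14 + 7 = -7)
t(y) = 1 + y² (t(y) = y² + 1 = 1 + y²)
o(h) = -827/25 (o(h) = -33/1 + (1 + (-1)²)/(-25) = -33*1 + (1 + 1)*(-1/25) = -33 + 2*(-1/25) = -33 - 2/25 = -827/25)
(T(-17) + l(-28))/(o(-6) + 49) = (-19 - 7)/(-827/25 + 49) = -26/398/25 = -26*25/398 = -325/199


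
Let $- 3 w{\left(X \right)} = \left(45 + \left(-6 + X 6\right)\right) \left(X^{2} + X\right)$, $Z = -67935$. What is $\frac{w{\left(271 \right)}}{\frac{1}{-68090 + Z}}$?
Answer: $5564804514000$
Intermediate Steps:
$w{\left(X \right)} = - \frac{\left(39 + 6 X\right) \left(X + X^{2}\right)}{3}$ ($w{\left(X \right)} = - \frac{\left(45 + \left(-6 + X 6\right)\right) \left(X^{2} + X\right)}{3} = - \frac{\left(45 + \left(-6 + 6 X\right)\right) \left(X + X^{2}\right)}{3} = - \frac{\left(39 + 6 X\right) \left(X + X^{2}\right)}{3}$)
$\frac{w{\left(271 \right)}}{\frac{1}{-68090 + Z}} = \frac{\left(-1\right) 271 \left(13 + 2 \cdot 271^{2} + 15 \cdot 271\right)}{\frac{1}{-68090 - 67935}} = \frac{\left(-1\right) 271 \left(13 + 2 \cdot 73441 + 4065\right)}{\frac{1}{-136025}} = \frac{\left(-1\right) 271 \left(13 + 146882 + 4065\right)}{- \frac{1}{136025}} = \left(-1\right) 271 \cdot 150960 \left(-136025\right) = \left(-40910160\right) \left(-136025\right) = 5564804514000$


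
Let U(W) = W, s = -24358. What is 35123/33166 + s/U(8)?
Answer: -1960137/644 ≈ -3043.7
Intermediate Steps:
35123/33166 + s/U(8) = 35123/33166 - 24358/8 = 35123*(1/33166) - 24358*⅛ = 341/322 - 12179/4 = -1960137/644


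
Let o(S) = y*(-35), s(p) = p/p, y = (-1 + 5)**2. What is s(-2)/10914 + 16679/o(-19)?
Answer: -91017023/3055920 ≈ -29.784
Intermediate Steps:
y = 16 (y = 4**2 = 16)
s(p) = 1
o(S) = -560 (o(S) = 16*(-35) = -560)
s(-2)/10914 + 16679/o(-19) = 1/10914 + 16679/(-560) = 1*(1/10914) + 16679*(-1/560) = 1/10914 - 16679/560 = -91017023/3055920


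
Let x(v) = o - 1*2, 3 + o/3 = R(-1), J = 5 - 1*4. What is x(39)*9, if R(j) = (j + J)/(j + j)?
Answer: -99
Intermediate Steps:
J = 1 (J = 5 - 4 = 1)
R(j) = (1 + j)/(2*j) (R(j) = (j + 1)/(j + j) = (1 + j)/((2*j)) = (1 + j)*(1/(2*j)) = (1 + j)/(2*j))
o = -9 (o = -9 + 3*((½)*(1 - 1)/(-1)) = -9 + 3*((½)*(-1)*0) = -9 + 3*0 = -9 + 0 = -9)
x(v) = -11 (x(v) = -9 - 1*2 = -9 - 2 = -11)
x(39)*9 = -11*9 = -99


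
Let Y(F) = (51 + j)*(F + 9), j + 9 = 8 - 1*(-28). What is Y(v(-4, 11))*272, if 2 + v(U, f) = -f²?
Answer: -2418624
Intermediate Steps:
v(U, f) = -2 - f²
j = 27 (j = -9 + (8 - 1*(-28)) = -9 + (8 + 28) = -9 + 36 = 27)
Y(F) = 702 + 78*F (Y(F) = (51 + 27)*(F + 9) = 78*(9 + F) = 702 + 78*F)
Y(v(-4, 11))*272 = (702 + 78*(-2 - 1*11²))*272 = (702 + 78*(-2 - 1*121))*272 = (702 + 78*(-2 - 121))*272 = (702 + 78*(-123))*272 = (702 - 9594)*272 = -8892*272 = -2418624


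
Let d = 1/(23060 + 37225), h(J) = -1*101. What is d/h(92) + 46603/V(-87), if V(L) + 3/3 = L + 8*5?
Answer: -31528405267/32473520 ≈ -970.90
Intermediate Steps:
h(J) = -101
d = 1/60285 ≈ 1.6588e-5
V(L) = 39 + L (V(L) = -1 + (L + 8*5) = -1 + (L + 40) = -1 + (40 + L) = 39 + L)
d/h(92) + 46603/V(-87) = (1/60285)/(-101) + 46603/(39 - 87) = (1/60285)*(-1/101) + 46603/(-48) = -1/6088785 + 46603*(-1/48) = -1/6088785 - 46603/48 = -31528405267/32473520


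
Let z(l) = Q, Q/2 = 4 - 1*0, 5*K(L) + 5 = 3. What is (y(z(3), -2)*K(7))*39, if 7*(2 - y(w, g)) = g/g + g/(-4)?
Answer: -195/7 ≈ -27.857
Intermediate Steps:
K(L) = -2/5 (K(L) = -1 + (1/5)*3 = -1 + 3/5 = -2/5)
Q = 8 (Q = 2*(4 - 1*0) = 2*(4 + 0) = 2*4 = 8)
z(l) = 8
y(w, g) = 13/7 + g/28 (y(w, g) = 2 - (g/g + g/(-4))/7 = 2 - (1 + g*(-1/4))/7 = 2 - (1 - g/4)/7 = 2 + (-1/7 + g/28) = 13/7 + g/28)
(y(z(3), -2)*K(7))*39 = ((13/7 + (1/28)*(-2))*(-2/5))*39 = ((13/7 - 1/14)*(-2/5))*39 = ((25/14)*(-2/5))*39 = -5/7*39 = -195/7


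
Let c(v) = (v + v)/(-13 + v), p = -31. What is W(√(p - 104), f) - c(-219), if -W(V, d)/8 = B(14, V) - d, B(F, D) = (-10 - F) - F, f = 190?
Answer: 211365/116 ≈ 1822.1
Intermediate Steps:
B(F, D) = -10 - 2*F
c(v) = 2*v/(-13 + v) (c(v) = (2*v)/(-13 + v) = 2*v/(-13 + v))
W(V, d) = 304 + 8*d (W(V, d) = -8*((-10 - 2*14) - d) = -8*((-10 - 28) - d) = -8*(-38 - d) = 304 + 8*d)
W(√(p - 104), f) - c(-219) = (304 + 8*190) - 2*(-219)/(-13 - 219) = (304 + 1520) - 2*(-219)/(-232) = 1824 - 2*(-219)*(-1)/232 = 1824 - 1*219/116 = 1824 - 219/116 = 211365/116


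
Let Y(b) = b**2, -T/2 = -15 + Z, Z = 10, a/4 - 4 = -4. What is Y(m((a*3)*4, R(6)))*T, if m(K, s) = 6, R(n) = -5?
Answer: 360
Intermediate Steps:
a = 0 (a = 16 + 4*(-4) = 16 - 16 = 0)
T = 10 (T = -2*(-15 + 10) = -2*(-5) = 10)
Y(m((a*3)*4, R(6)))*T = 6**2*10 = 36*10 = 360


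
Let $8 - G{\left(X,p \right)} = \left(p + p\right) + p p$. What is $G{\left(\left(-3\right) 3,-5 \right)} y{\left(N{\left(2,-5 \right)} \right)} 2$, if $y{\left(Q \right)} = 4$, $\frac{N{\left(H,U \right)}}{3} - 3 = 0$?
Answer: $-56$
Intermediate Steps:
$N{\left(H,U \right)} = 9$ ($N{\left(H,U \right)} = 9 + 3 \cdot 0 = 9 + 0 = 9$)
$G{\left(X,p \right)} = 8 - p^{2} - 2 p$ ($G{\left(X,p \right)} = 8 - \left(\left(p + p\right) + p p\right) = 8 - \left(2 p + p^{2}\right) = 8 - \left(p^{2} + 2 p\right) = 8 - p^{2} - 2 p$)
$G{\left(\left(-3\right) 3,-5 \right)} y{\left(N{\left(2,-5 \right)} \right)} 2 = \left(8 - \left(-5\right)^{2} - -10\right) 4 \cdot 2 = \left(8 - 25 + 10\right) 4 \cdot 2 = \left(-7\right) 4 \cdot 2 = \left(-28\right) 2 = -56$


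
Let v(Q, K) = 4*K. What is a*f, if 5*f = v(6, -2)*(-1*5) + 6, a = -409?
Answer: -18814/5 ≈ -3762.8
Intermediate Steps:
f = 46/5 (f = ((4*(-2))*(-1*5) + 6)/5 = (-8*(-5) + 6)/5 = (40 + 6)/5 = (1/5)*46 = 46/5 ≈ 9.2000)
a*f = -409*46/5 = -18814/5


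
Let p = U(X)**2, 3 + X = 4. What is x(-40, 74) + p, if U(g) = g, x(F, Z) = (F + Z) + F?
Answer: -5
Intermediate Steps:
X = 1 (X = -3 + 4 = 1)
x(F, Z) = Z + 2*F
p = 1 (p = 1**2 = 1)
x(-40, 74) + p = (74 + 2*(-40)) + 1 = (74 - 80) + 1 = -6 + 1 = -5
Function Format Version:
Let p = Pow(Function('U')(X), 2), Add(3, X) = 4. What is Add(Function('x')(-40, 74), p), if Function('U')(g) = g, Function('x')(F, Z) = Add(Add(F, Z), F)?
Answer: -5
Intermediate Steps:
X = 1 (X = Add(-3, 4) = 1)
Function('x')(F, Z) = Add(Z, Mul(2, F))
p = 1 (p = Pow(1, 2) = 1)
Add(Function('x')(-40, 74), p) = Add(Add(74, Mul(2, -40)), 1) = Add(Add(74, -80), 1) = Add(-6, 1) = -5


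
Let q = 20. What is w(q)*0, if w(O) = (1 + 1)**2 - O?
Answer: 0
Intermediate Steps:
w(O) = 4 - O (w(O) = 2**2 - O = 4 - O)
w(q)*0 = (4 - 1*20)*0 = (4 - 20)*0 = -16*0 = 0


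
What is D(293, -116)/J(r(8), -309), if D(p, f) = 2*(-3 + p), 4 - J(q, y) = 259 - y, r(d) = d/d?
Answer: -145/141 ≈ -1.0284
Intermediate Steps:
r(d) = 1
J(q, y) = -255 + y (J(q, y) = 4 - (259 - y) = 4 + (-259 + y) = -255 + y)
D(p, f) = -6 + 2*p
D(293, -116)/J(r(8), -309) = (-6 + 2*293)/(-255 - 309) = (-6 + 586)/(-564) = 580*(-1/564) = -145/141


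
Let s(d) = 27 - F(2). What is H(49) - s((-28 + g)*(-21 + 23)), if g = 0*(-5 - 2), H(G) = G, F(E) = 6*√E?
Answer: 22 + 6*√2 ≈ 30.485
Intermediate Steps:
g = 0 (g = 0*(-7) = 0)
s(d) = 27 - 6*√2
H(49) - s((-28 + g)*(-21 + 23)) = 49 - (27 - 6*√2) = 49 + (-27 + 6*√2) = 22 + 6*√2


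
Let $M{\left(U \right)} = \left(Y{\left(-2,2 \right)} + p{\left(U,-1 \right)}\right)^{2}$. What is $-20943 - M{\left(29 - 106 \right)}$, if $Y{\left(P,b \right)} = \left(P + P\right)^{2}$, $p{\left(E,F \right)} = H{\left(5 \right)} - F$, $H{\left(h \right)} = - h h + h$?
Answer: $-20952$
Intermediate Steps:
$H{\left(h \right)} = h - h^{2}$ ($H{\left(h \right)} = - h^{2} + h = h - h^{2}$)
$p{\left(E,F \right)} = -20 - F$ ($p{\left(E,F \right)} = 5 \left(1 - 5\right) - F = 5 \left(-4\right) - F = -20 - F$)
$Y{\left(P,b \right)} = 4 P^{2}$ ($Y{\left(P,b \right)} = \left(2 P\right)^{2} = 4 P^{2}$)
$M{\left(U \right)} = 9$ ($M{\left(U \right)} = \left(4 \left(-2\right)^{2} - 19\right)^{2} = \left(4 \cdot 4 + \left(-20 + 1\right)\right)^{2} = \left(16 - 19\right)^{2} = \left(-3\right)^{2} = 9$)
$-20943 - M{\left(29 - 106 \right)} = -20943 - 9 = -20952$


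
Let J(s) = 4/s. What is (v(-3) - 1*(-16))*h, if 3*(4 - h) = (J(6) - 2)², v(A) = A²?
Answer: 2300/27 ≈ 85.185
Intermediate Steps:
h = 92/27 (h = 4 - (4/6 - 2)²/3 = 4 - (4*(⅙) - 2)²/3 = 4 - (⅔ - 2)²/3 = 4 - (-4/3)²/3 = 4 - ⅓*16/9 = 4 - 16/27 = 92/27 ≈ 3.4074)
(v(-3) - 1*(-16))*h = ((-3)² - 1*(-16))*(92/27) = (9 + 16)*(92/27) = 25*(92/27) = 2300/27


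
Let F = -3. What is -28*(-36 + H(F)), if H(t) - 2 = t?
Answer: 1036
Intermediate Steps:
H(t) = 2 + t
-28*(-36 + H(F)) = -28*(-36 + (2 - 3)) = -28*(-36 - 1) = -28*(-37) = 1036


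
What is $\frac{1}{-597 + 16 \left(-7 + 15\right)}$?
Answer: $- \frac{1}{469} \approx -0.0021322$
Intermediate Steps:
$\frac{1}{-597 + 16 \left(-7 + 15\right)} = \frac{1}{-597 + 16 \cdot 8} = \frac{1}{-597 + 128} = \frac{1}{-469} = - \frac{1}{469}$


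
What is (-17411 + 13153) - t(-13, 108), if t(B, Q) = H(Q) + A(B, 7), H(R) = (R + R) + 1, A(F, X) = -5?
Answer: -4470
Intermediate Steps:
H(R) = 1 + 2*R (H(R) = 2*R + 1 = 1 + 2*R)
t(B, Q) = -4 + 2*Q (t(B, Q) = (1 + 2*Q) - 5 = -4 + 2*Q)
(-17411 + 13153) - t(-13, 108) = (-17411 + 13153) - (-4 + 2*108) = -4258 - (-4 + 216) = -4258 - 1*212 = -4258 - 212 = -4470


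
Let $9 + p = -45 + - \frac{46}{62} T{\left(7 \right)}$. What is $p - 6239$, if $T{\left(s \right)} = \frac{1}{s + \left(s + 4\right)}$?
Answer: $- \frac{3511517}{558} \approx -6293.0$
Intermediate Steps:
$T{\left(s \right)} = \frac{1}{4 + 2 s}$ ($T{\left(s \right)} = \frac{1}{s + \left(4 + s\right)} = \frac{1}{4 + 2 s}$)
$p = - \frac{30155}{558}$ ($p = -9 - \left(45 - - \frac{46}{62} \frac{1}{2 \left(2 + 7\right)}\right) = -9 - \left(45 - \left(-46\right) \frac{1}{62} \frac{1}{2 \cdot 9}\right) = -9 - \left(45 + \frac{23 \cdot \frac{1}{2} \cdot \frac{1}{9}}{31}\right) = -9 - \frac{25133}{558} = - \frac{30155}{558} \approx -54.041$)
$p - 6239 = - \frac{30155}{558} - 6239 = - \frac{3511517}{558}$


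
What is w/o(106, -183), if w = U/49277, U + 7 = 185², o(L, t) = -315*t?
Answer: 3802/315619185 ≈ 1.2046e-5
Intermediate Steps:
U = 34218 (U = -7 + 185² = -7 + 34225 = 34218)
w = 34218/49277 ≈ 0.69440
w/o(106, -183) = 34218/(49277*((-315*(-183)))) = (34218/49277)/57645 = (34218/49277)*(1/57645) = 3802/315619185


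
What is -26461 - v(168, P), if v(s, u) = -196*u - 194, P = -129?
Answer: -51551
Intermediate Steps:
v(s, u) = -194 - 196*u
-26461 - v(168, P) = -26461 - (-194 - 196*(-129)) = -26461 - (-194 + 25284) = -26461 - 1*25090 = -26461 - 25090 = -51551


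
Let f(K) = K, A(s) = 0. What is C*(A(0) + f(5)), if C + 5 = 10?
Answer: 25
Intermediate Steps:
C = 5 (C = -5 + 10 = 5)
C*(A(0) + f(5)) = 5*(0 + 5) = 5*5 = 25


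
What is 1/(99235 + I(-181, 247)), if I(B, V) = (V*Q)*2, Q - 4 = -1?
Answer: 1/100717 ≈ 9.9288e-6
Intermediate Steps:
Q = 3 (Q = 4 - 1 = 3)
I(B, V) = 6*V (I(B, V) = (V*3)*2 = (3*V)*2 = 6*V)
1/(99235 + I(-181, 247)) = 1/(99235 + 6*247) = 1/(99235 + 1482) = 1/100717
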